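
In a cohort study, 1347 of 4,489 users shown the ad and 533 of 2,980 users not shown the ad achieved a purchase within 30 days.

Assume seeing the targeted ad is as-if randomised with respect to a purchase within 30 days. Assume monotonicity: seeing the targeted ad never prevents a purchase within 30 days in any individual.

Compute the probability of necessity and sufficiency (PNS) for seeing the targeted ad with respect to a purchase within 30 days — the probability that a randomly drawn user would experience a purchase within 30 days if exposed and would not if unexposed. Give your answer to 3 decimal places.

p₁ = P(outcome | exposed) = 1347/4489 = 0.30007
p₀ = P(outcome | unexposed) = 533/2980 = 0.17886
Under exogeneity and monotonicity, PNS = p₁ − p₀.
PNS = 0.30007 − 0.17886 = 0.12121

PNS ≈ 0.121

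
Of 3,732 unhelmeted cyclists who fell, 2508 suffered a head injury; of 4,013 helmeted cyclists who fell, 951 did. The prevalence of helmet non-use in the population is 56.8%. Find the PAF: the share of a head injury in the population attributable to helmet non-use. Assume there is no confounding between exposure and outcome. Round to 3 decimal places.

p₁ = P(outcome | exposed) = 2508/3732 = 0.67203
p₀ = P(outcome | unexposed) = 951/4013 = 0.23698
Overall risk P(Y=1) = π·p₁ + (1−π)·p₀ = 0.568×0.67203 + 0.432×0.23698 = 0.48409.
Under exogeneity, PAF = [P(Y=1) − p₀] / P(Y=1).
PAF = (0.48409 − 0.23698) / 0.48409 ≈ 0.5105

PAF ≈ 0.510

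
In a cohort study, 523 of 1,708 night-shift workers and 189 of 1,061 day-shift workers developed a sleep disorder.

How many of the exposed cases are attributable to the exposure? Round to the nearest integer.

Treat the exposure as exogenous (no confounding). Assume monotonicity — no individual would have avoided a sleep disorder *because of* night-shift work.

p₁ = P(outcome | exposed) = 523/1708 = 0.30621
p₀ = P(outcome | unexposed) = 189/1061 = 0.17813
PN = (p₁ − p₀)/p₁ = (0.30621 − 0.17813) / 0.30621 ≈ 0.41826.
Attributable cases ≈ PN × (exposed cases) = 0.41826 × 523 ≈ 218.75.

about 219 cases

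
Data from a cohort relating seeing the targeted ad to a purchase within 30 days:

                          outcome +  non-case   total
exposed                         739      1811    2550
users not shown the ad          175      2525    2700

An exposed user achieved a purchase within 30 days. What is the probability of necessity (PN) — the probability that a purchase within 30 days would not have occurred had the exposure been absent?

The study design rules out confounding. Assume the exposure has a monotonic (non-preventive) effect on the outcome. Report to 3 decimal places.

PN ≈ 0.776

p₁ = P(outcome | exposed) = 739/2550 = 0.2898
p₀ = P(outcome | unexposed) = 175/2700 = 0.064815
Under exogeneity and monotonicity, PN = (p₁ − p₀)/p₁.
PN = (0.2898 − 0.064815) / 0.2898 ≈ 0.7763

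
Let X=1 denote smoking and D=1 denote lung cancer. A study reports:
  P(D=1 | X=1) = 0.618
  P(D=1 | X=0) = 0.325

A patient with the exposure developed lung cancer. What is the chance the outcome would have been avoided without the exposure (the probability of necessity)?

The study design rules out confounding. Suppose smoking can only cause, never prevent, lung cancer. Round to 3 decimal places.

Let p₁ = 0.618, p₀ = 0.325.
Under exogeneity and monotonicity, PN = (p₁ − p₀) / p₁.
PN = (0.618 − 0.325) / 0.618 = 0.293 / 0.618 ≈ 0.4741

PN ≈ 0.474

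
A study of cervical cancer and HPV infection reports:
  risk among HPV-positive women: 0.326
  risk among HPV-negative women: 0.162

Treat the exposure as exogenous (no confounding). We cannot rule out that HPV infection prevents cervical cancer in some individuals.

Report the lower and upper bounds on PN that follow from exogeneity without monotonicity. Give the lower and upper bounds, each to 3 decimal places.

0.503 ≤ PN ≤ 1.000

Let p₁ = 0.326, p₀ = 0.162.
Under exogeneity alone the bounds on PN are max{0,(p₁−p₀)/p₁} ≤ PN ≤ min{1,(1−p₀)/p₁}.
  lower = (p₁ − p₀)/p₁ = 0.164 / 0.326 ≈ 0.5031
  upper = min{1, (1 − p₀)/p₁} = 0.838 / 0.326 ≈ 2.5706 → capped at 1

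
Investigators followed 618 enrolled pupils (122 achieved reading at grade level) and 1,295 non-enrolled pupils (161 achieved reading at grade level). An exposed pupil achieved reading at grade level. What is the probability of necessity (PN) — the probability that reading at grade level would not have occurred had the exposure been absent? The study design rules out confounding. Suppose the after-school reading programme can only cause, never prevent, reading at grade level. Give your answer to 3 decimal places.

p₁ = P(outcome | exposed) = 122/618 = 0.19741
p₀ = P(outcome | unexposed) = 161/1295 = 0.12432
Under exogeneity and monotonicity, PN = (p₁ − p₀) / p₁.
PN = (0.19741 − 0.12432) / 0.19741 = 0.073087 / 0.19741 ≈ 0.3702

PN ≈ 0.370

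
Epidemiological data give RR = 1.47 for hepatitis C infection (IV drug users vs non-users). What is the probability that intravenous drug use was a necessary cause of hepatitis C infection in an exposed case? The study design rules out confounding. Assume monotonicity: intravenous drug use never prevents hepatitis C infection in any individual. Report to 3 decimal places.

PN ≈ 0.320

Under exogeneity and monotonicity, PN = (RR − 1) / RR = 1 − 1/RR.
PN = (1.47 − 1) / 1.47 = 0.47 / 1.47 ≈ 0.3197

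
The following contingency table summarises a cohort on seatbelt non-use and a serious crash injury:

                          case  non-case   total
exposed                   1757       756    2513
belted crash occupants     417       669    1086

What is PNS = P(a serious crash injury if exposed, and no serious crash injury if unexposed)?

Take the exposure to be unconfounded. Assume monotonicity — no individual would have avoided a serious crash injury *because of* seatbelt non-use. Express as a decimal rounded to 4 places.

p₁ = P(outcome | exposed) = 1757/2513 = 0.69916
p₀ = P(outcome | unexposed) = 417/1086 = 0.38398
Under exogeneity and monotonicity, PNS = p₁ − p₀.
PNS = 0.69916 − 0.38398 = 0.31519

PNS ≈ 0.3152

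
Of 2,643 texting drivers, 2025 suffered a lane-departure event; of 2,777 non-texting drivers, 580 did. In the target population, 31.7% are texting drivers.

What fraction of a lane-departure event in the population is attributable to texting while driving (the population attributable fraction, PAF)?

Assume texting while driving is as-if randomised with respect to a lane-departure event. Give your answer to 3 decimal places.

PAF ≈ 0.458

p₁ = P(outcome | exposed) = 2025/2643 = 0.76617
p₀ = P(outcome | unexposed) = 580/2777 = 0.20886
Overall risk P(Y=1) = π·p₁ + (1−π)·p₀ = 0.317×0.76617 + 0.683×0.20886 = 0.38553.
Under exogeneity, PAF = [P(Y=1) − p₀] / P(Y=1).
PAF = (0.38553 − 0.20886) / 0.38553 ≈ 0.4583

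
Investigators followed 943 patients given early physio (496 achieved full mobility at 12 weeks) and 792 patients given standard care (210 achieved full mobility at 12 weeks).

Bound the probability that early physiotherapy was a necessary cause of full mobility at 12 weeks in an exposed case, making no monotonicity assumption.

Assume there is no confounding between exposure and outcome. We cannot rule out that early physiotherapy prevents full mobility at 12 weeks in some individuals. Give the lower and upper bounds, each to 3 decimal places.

p₁ = P(outcome | exposed) = 496/943 = 0.52598
p₀ = P(outcome | unexposed) = 210/792 = 0.26515
Under exogeneity alone the bounds on PN are max{0,(p₁−p₀)/p₁} ≤ PN ≤ min{1,(1−p₀)/p₁}.
  lower = (p₁ − p₀)/p₁ = 0.26083 / 0.52598 ≈ 0.4959
  upper = min{1, (1 − p₀)/p₁} = 0.73485 / 0.52598 ≈ 1.3971 → capped at 1

0.496 ≤ PN ≤ 1.000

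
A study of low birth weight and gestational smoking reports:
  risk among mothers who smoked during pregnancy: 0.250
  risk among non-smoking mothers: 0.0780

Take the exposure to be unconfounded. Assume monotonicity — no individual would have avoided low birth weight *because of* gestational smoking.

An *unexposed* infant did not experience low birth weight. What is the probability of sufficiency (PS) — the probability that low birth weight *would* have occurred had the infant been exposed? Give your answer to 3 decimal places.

Let p₁ = 0.25, p₀ = 0.078.
Under exogeneity and monotonicity, PS = (p₁ − p₀) / (1 − p₀).
PS = (0.25 − 0.078) / (1 − 0.078) = 0.172 / 0.922 ≈ 0.1866

PS ≈ 0.187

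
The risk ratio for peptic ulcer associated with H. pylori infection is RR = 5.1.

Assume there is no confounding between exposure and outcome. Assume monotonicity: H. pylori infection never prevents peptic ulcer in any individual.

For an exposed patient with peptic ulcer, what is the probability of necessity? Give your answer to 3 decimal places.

PN ≈ 0.804

Under exogeneity and monotonicity, PN = (RR − 1) / RR = 1 − 1/RR.
PN = (5.1 − 1) / 5.1 = 4.1 / 5.1 ≈ 0.8039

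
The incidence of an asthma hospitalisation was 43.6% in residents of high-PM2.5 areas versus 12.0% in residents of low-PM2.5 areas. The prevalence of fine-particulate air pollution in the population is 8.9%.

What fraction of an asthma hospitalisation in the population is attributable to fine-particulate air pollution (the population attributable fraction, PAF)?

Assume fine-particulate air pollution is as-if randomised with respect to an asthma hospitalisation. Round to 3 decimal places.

PAF ≈ 0.190

p₁ = 0.436, p₀ = 0.12.
Overall risk P(Y=1) = π·p₁ + (1−π)·p₀ = 0.089×0.436 + 0.911×0.12 = 0.14812.
Under exogeneity, PAF = [P(Y=1) − p₀] / P(Y=1).
PAF = (0.14812 − 0.12) / 0.14812 ≈ 0.1899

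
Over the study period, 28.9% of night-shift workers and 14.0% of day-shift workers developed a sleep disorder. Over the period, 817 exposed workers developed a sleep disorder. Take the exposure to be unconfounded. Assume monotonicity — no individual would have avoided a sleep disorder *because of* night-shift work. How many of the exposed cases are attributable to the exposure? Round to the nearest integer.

about 421 cases

p₁ = 0.289, p₀ = 0.14.
PN = (p₁ − p₀)/p₁ = (0.289 − 0.14) / 0.289 ≈ 0.51557.
Attributable cases ≈ PN × (exposed cases) = 0.51557 × 817 ≈ 421.22.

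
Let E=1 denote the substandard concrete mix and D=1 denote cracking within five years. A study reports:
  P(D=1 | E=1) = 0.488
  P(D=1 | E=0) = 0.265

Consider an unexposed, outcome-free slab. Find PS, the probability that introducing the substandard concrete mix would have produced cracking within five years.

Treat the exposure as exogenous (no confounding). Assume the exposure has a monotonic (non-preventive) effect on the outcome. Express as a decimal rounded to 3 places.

PS ≈ 0.303

Let p₁ = 0.488, p₀ = 0.265.
Under exogeneity and monotonicity, PS = (p₁ − p₀) / (1 − p₀).
PS = (0.488 − 0.265) / (1 − 0.265) = 0.223 / 0.735 ≈ 0.3034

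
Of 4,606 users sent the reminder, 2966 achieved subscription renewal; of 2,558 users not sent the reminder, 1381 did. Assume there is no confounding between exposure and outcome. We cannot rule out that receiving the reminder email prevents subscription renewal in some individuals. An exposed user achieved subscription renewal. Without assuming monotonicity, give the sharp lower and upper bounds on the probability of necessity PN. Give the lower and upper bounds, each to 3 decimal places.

p₁ = P(outcome | exposed) = 2966/4606 = 0.64394
p₀ = P(outcome | unexposed) = 1381/2558 = 0.53987
Under exogeneity alone the bounds on PN are max{0,(p₁−p₀)/p₁} ≤ PN ≤ min{1,(1−p₀)/p₁}.
  lower = (p₁ − p₀)/p₁ = 0.10407 / 0.64394 ≈ 0.1616
  upper = min{1, (1 − p₀)/p₁} = 0.46013 / 0.64394 ≈ 0.7145

0.162 ≤ PN ≤ 0.715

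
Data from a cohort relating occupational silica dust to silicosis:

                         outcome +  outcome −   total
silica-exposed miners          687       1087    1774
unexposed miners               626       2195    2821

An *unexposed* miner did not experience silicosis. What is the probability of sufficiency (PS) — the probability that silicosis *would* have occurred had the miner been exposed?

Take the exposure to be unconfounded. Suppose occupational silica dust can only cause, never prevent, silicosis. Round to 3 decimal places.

p₁ = P(outcome | exposed) = 687/1774 = 0.38726
p₀ = P(outcome | unexposed) = 626/2821 = 0.22191
Under exogeneity and monotonicity, PS = (p₁ − p₀) / (1 − p₀).
PS = (0.38726 − 0.22191) / (1 − 0.22191) = 0.16535 / 0.77809 ≈ 0.2125

PS ≈ 0.213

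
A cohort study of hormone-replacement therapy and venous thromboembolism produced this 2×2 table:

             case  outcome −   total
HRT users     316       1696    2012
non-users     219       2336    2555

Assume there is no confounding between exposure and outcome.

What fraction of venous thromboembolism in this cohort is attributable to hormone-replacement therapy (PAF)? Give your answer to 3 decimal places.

p₁ = P(outcome | exposed) = 316/2012 = 0.15706
p₀ = P(outcome | unexposed) = 219/2555 = 0.085714
Exposure prevalence π = 2012/4567 = 0.44055; overall risk P(Y=1) = 0.11714.
Under exogeneity, PAF = [P(Y=1) − p₀]/P(Y=1).
PAF = (0.11714 − 0.085714) / 0.11714 ≈ 0.2683

PAF ≈ 0.268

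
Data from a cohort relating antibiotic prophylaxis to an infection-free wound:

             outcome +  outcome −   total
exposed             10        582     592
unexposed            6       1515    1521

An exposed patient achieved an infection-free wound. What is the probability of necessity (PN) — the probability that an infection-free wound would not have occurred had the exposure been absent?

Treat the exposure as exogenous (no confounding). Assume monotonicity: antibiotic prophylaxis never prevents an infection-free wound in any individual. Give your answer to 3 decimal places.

p₁ = P(outcome | exposed) = 10/592 = 0.016892
p₀ = P(outcome | unexposed) = 6/1521 = 0.0039448
Under exogeneity and monotonicity, PN = (p₁ − p₀) / p₁.
PN = (0.016892 − 0.0039448) / 0.016892 = 0.012947 / 0.016892 ≈ 0.7665

PN ≈ 0.766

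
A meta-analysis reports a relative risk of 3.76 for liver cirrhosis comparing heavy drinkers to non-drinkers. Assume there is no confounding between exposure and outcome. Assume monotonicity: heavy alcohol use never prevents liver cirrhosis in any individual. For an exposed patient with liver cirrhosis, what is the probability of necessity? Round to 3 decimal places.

Under exogeneity and monotonicity, PN = (RR − 1) / RR = 1 − 1/RR.
PN = (3.76 − 1) / 3.76 = 2.76 / 3.76 ≈ 0.7340

PN ≈ 0.734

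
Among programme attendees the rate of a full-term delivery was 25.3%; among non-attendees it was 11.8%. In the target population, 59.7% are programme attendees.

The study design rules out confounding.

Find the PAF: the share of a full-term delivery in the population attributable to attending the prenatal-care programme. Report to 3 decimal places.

p₁ = 0.253, p₀ = 0.118.
Overall risk P(Y=1) = π·p₁ + (1−π)·p₀ = 0.597×0.253 + 0.403×0.118 = 0.1986.
Under exogeneity, PAF = [P(Y=1) − p₀] / P(Y=1).
PAF = (0.1986 − 0.118) / 0.1986 ≈ 0.4058

PAF ≈ 0.406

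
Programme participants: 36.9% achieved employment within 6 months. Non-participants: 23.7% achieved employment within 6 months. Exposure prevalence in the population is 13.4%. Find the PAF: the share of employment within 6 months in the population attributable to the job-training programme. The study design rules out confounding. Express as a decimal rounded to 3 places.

p₁ = 0.369, p₀ = 0.237.
Overall risk P(Y=1) = π·p₁ + (1−π)·p₀ = 0.134×0.369 + 0.866×0.237 = 0.25469.
Under exogeneity, PAF = [P(Y=1) − p₀] / P(Y=1).
PAF = (0.25469 − 0.237) / 0.25469 ≈ 0.0694

PAF ≈ 0.069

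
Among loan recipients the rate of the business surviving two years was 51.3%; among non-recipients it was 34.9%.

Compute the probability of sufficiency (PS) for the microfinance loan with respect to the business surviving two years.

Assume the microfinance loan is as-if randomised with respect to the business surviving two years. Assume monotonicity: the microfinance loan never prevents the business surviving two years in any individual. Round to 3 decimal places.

PS ≈ 0.252

p₁ = 0.513, p₀ = 0.349.
Under exogeneity and monotonicity, PS = (p₁ − p₀) / (1 − p₀).
PS = (0.513 − 0.349) / (1 − 0.349) = 0.164 / 0.651 ≈ 0.2519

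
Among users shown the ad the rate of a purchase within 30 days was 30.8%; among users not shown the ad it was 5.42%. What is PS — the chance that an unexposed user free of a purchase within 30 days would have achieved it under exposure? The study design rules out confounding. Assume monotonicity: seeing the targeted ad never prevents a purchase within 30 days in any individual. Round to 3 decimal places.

PS ≈ 0.268

p₁ = 0.308, p₀ = 0.0542.
Under exogeneity and monotonicity, PS = (p₁ − p₀) / (1 − p₀).
PS = (0.308 − 0.0542) / (1 − 0.0542) = 0.2538 / 0.9458 ≈ 0.2683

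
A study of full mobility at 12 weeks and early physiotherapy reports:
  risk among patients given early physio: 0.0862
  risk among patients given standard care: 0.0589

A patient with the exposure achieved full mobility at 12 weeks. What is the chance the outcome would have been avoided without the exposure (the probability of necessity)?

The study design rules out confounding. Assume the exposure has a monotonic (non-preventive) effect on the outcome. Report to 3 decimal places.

Let p₁ = 0.0862, p₀ = 0.0589.
Under exogeneity and monotonicity, PN = (p₁ − p₀) / p₁.
PN = (0.0862 − 0.0589) / 0.0862 = 0.0273 / 0.0862 ≈ 0.3167

PN ≈ 0.317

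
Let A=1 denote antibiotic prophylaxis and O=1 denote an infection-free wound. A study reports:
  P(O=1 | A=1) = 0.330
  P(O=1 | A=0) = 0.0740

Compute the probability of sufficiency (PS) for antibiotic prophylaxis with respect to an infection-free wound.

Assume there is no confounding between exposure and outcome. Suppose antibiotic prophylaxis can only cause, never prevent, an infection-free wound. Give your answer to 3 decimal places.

Let p₁ = 0.33, p₀ = 0.074.
Under exogeneity and monotonicity, PS = (p₁ − p₀) / (1 − p₀).
PS = (0.33 − 0.074) / (1 − 0.074) = 0.256 / 0.926 ≈ 0.2765

PS ≈ 0.276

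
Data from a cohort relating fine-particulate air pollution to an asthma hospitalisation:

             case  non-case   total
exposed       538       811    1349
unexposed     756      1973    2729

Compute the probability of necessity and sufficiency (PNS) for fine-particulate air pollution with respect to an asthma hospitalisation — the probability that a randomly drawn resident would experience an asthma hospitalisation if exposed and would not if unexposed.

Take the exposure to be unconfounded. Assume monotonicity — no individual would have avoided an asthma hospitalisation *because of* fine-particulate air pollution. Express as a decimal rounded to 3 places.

PNS ≈ 0.122

p₁ = P(outcome | exposed) = 538/1349 = 0.39881
p₀ = P(outcome | unexposed) = 756/2729 = 0.27702
Under exogeneity and monotonicity, PNS = p₁ − p₀.
PNS = 0.39881 − 0.27702 = 0.12179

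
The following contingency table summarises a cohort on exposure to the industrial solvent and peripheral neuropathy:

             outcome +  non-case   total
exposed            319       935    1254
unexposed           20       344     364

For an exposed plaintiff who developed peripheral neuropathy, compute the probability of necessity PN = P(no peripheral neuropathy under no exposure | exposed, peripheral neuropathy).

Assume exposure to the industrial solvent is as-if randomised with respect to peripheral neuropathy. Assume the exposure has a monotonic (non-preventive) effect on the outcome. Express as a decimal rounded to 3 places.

PN ≈ 0.784

p₁ = P(outcome | exposed) = 319/1254 = 0.25439
p₀ = P(outcome | unexposed) = 20/364 = 0.054945
Under exogeneity and monotonicity, PN = (p₁ − p₀) / p₁.
PN = (0.25439 − 0.054945) / 0.25439 = 0.19944 / 0.25439 ≈ 0.7840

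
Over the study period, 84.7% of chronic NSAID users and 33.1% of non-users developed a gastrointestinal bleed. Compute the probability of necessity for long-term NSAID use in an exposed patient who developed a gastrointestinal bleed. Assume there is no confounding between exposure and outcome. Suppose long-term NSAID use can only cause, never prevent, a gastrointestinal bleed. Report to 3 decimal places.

p₁ = 0.847, p₀ = 0.331.
Under exogeneity and monotonicity, PN = (p₁ − p₀) / p₁.
PN = (0.847 − 0.331) / 0.847 = 0.516 / 0.847 ≈ 0.6092

PN ≈ 0.609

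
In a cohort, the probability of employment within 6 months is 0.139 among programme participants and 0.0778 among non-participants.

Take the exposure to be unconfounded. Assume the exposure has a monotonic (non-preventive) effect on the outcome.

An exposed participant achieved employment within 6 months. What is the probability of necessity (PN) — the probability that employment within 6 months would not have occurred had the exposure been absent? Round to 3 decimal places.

Let p₁ = 0.139, p₀ = 0.0778.
Under exogeneity and monotonicity, PN = (p₁ − p₀) / p₁.
PN = (0.139 − 0.0778) / 0.139 = 0.0612 / 0.139 ≈ 0.4403

PN ≈ 0.440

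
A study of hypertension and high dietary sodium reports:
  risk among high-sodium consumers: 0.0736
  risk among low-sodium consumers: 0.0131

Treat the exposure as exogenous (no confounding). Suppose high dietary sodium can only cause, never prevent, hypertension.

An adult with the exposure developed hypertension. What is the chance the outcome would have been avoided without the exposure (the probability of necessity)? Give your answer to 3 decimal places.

Let p₁ = 0.0736, p₀ = 0.0131.
Under exogeneity and monotonicity, PN = (p₁ − p₀) / p₁.
PN = (0.0736 − 0.0131) / 0.0736 = 0.0605 / 0.0736 ≈ 0.8220

PN ≈ 0.822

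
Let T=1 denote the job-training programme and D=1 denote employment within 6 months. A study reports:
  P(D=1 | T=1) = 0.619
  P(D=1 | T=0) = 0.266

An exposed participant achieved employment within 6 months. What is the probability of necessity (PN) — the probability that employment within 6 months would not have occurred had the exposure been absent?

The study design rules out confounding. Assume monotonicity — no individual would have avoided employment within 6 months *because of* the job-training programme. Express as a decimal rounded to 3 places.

PN ≈ 0.570

Let p₁ = 0.619, p₀ = 0.266.
Under exogeneity and monotonicity, PN = (p₁ − p₀) / p₁.
PN = (0.619 − 0.266) / 0.619 = 0.353 / 0.619 ≈ 0.5703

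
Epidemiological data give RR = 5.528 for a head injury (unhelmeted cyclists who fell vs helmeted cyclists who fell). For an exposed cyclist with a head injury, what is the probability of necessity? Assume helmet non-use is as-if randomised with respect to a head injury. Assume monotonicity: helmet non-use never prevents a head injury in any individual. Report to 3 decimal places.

Under exogeneity and monotonicity, PN = (RR − 1) / RR = 1 − 1/RR.
PN = (5.528 − 1) / 5.528 = 4.528 / 5.528 ≈ 0.8191

PN ≈ 0.819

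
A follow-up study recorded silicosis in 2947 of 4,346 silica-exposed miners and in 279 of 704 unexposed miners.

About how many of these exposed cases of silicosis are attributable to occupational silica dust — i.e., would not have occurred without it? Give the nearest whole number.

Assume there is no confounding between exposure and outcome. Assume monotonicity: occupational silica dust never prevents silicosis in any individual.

p₁ = P(outcome | exposed) = 2947/4346 = 0.67809
p₀ = P(outcome | unexposed) = 279/704 = 0.39631
PN = (p₁ − p₀)/p₁ = (0.67809 − 0.39631) / 0.67809 ≈ 0.41556.
Attributable cases ≈ PN × (exposed cases) = 0.41556 × 2947 ≈ 1224.65.

about 1225 cases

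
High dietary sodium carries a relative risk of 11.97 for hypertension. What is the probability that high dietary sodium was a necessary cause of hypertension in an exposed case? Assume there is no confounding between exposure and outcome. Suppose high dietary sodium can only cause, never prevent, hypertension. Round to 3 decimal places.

PN ≈ 0.916

Under exogeneity and monotonicity, PN = (RR − 1) / RR = 1 − 1/RR.
PN = (11.97 − 1) / 11.97 = 10.97 / 11.97 ≈ 0.9165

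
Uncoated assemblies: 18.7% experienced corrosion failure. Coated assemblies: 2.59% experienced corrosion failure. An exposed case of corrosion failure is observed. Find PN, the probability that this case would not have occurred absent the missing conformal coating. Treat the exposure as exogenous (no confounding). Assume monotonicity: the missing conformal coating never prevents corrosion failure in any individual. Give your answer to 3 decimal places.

PN ≈ 0.861

p₁ = 0.187, p₀ = 0.0259.
Under exogeneity and monotonicity, PN = (p₁ − p₀) / p₁.
PN = (0.187 − 0.0259) / 0.187 = 0.1611 / 0.187 ≈ 0.8615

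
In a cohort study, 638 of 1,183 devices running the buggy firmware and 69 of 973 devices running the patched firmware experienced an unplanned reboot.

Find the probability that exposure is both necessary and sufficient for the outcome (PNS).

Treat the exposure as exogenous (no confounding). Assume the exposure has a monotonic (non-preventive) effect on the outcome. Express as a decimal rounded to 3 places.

PNS ≈ 0.468

p₁ = P(outcome | exposed) = 638/1183 = 0.53931
p₀ = P(outcome | unexposed) = 69/973 = 0.070915
Under exogeneity and monotonicity, PNS = p₁ − p₀.
PNS = 0.53931 − 0.070915 = 0.46839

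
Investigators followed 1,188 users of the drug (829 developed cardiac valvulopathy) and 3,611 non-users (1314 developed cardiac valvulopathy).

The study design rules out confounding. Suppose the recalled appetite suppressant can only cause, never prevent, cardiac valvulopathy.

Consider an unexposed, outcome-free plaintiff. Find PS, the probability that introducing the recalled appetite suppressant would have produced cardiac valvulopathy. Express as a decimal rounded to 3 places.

p₁ = P(outcome | exposed) = 829/1188 = 0.69781
p₀ = P(outcome | unexposed) = 1314/3611 = 0.36389
Under exogeneity and monotonicity, PS = (p₁ − p₀) / (1 − p₀).
PS = (0.69781 − 0.36389) / (1 − 0.36389) = 0.33392 / 0.63611 ≈ 0.5249

PS ≈ 0.525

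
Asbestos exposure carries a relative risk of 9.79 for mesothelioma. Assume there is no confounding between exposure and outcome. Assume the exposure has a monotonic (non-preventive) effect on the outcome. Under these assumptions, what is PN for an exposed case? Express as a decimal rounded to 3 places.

Under exogeneity and monotonicity, PN = (RR − 1) / RR = 1 − 1/RR.
PN = (9.79 − 1) / 9.79 = 8.79 / 9.79 ≈ 0.8979

PN ≈ 0.898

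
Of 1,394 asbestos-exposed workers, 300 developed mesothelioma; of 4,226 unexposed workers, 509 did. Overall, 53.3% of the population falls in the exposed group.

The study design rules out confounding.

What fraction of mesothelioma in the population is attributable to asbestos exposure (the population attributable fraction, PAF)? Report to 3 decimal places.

p₁ = P(outcome | exposed) = 300/1394 = 0.21521
p₀ = P(outcome | unexposed) = 509/4226 = 0.12044
Overall risk P(Y=1) = π·p₁ + (1−π)·p₀ = 0.533×0.21521 + 0.467×0.12044 = 0.17095.
Under exogeneity, PAF = [P(Y=1) − p₀] / P(Y=1).
PAF = (0.17095 − 0.12044) / 0.17095 ≈ 0.2955

PAF ≈ 0.295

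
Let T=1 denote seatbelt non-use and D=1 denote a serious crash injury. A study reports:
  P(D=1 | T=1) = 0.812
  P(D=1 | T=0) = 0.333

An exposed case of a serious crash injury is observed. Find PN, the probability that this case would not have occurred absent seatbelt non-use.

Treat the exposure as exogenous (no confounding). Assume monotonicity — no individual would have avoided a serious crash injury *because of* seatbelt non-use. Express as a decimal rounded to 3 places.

PN ≈ 0.590

Let p₁ = 0.812, p₀ = 0.333.
Under exogeneity and monotonicity, PN = (p₁ − p₀) / p₁.
PN = (0.812 − 0.333) / 0.812 = 0.479 / 0.812 ≈ 0.5899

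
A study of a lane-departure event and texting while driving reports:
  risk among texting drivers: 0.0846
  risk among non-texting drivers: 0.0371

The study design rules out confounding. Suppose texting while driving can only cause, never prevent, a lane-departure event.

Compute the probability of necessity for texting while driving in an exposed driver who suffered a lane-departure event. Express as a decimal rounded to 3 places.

PN ≈ 0.561

Let p₁ = 0.0846, p₀ = 0.0371.
Under exogeneity and monotonicity, PN = (p₁ − p₀) / p₁.
PN = (0.0846 − 0.0371) / 0.0846 = 0.0475 / 0.0846 ≈ 0.5615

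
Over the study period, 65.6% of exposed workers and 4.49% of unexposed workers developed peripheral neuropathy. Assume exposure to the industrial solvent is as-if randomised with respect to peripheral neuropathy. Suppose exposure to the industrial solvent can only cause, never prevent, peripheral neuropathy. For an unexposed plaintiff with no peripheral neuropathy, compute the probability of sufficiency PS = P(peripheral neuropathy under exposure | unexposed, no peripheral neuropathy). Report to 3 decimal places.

PS ≈ 0.640

p₁ = 0.656, p₀ = 0.0449.
Under exogeneity and monotonicity, PS = (p₁ − p₀) / (1 − p₀).
PS = (0.656 − 0.0449) / (1 − 0.0449) = 0.6111 / 0.9551 ≈ 0.6398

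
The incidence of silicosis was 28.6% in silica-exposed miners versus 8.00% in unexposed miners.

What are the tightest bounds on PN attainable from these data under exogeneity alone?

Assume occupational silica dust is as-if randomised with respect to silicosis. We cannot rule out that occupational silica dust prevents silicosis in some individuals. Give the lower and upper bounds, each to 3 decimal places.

p₁ = 0.286, p₀ = 0.08.
Under exogeneity alone the bounds on PN are max{0,(p₁−p₀)/p₁} ≤ PN ≤ min{1,(1−p₀)/p₁}.
  lower = (p₁ − p₀)/p₁ = 0.206 / 0.286 ≈ 0.7203
  upper = min{1, (1 − p₀)/p₁} = 0.92 / 0.286 ≈ 3.2168 → capped at 1

0.720 ≤ PN ≤ 1.000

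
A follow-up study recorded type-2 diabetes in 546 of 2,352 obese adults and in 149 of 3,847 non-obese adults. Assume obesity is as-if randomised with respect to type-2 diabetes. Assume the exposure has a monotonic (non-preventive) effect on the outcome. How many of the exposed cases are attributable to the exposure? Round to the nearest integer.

p₁ = P(outcome | exposed) = 546/2352 = 0.23214
p₀ = P(outcome | unexposed) = 149/3847 = 0.038731
PN = (p₁ − p₀)/p₁ = (0.23214 − 0.038731) / 0.23214 ≈ 0.83316.
Attributable cases ≈ PN × (exposed cases) = 0.83316 × 546 ≈ 454.90.

about 455 cases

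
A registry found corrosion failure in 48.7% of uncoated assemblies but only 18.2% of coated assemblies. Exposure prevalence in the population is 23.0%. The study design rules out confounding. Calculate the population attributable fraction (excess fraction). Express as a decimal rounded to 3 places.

p₁ = 0.487, p₀ = 0.182.
Overall risk P(Y=1) = π·p₁ + (1−π)·p₀ = 0.23×0.487 + 0.77×0.182 = 0.25215.
Under exogeneity, PAF = [P(Y=1) − p₀] / P(Y=1).
PAF = (0.25215 − 0.182) / 0.25215 ≈ 0.2782

PAF ≈ 0.278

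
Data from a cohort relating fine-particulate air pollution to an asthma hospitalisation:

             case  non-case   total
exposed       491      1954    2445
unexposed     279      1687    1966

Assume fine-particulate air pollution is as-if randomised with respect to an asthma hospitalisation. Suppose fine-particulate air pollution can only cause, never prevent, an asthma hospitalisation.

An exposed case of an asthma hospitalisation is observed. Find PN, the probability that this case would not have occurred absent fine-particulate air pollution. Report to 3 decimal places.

p₁ = P(outcome | exposed) = 491/2445 = 0.20082
p₀ = P(outcome | unexposed) = 279/1966 = 0.14191
Under exogeneity and monotonicity, PN = (p₁ − p₀)/p₁.
PN = (0.20082 − 0.14191) / 0.20082 ≈ 0.2933

PN ≈ 0.293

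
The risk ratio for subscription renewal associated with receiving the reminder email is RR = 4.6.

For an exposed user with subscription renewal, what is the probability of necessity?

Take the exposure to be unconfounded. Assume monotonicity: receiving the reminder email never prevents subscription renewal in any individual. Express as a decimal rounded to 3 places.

Under exogeneity and monotonicity, PN = (RR − 1) / RR = 1 − 1/RR.
PN = (4.6 − 1) / 4.6 = 3.6 / 4.6 ≈ 0.7826

PN ≈ 0.783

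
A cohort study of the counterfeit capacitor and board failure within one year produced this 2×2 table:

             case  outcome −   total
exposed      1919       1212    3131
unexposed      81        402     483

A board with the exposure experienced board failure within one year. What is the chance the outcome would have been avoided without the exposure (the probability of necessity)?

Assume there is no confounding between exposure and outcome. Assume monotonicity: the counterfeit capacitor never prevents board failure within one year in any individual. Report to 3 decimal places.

PN ≈ 0.726

p₁ = P(outcome | exposed) = 1919/3131 = 0.6129
p₀ = P(outcome | unexposed) = 81/483 = 0.1677
Under exogeneity and monotonicity, PN = (p₁ − p₀) / p₁.
PN = (0.6129 − 0.1677) / 0.6129 = 0.4452 / 0.6129 ≈ 0.7264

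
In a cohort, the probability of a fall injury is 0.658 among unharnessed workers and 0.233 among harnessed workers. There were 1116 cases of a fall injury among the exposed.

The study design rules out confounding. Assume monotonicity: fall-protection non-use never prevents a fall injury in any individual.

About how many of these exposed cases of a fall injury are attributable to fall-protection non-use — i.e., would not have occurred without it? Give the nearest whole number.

about 721 cases

Let p₁ = 0.658, p₀ = 0.233.
PN = (p₁ − p₀)/p₁ = (0.658 − 0.233) / 0.658 ≈ 0.64590.
Attributable cases ≈ PN × (exposed cases) = 0.64590 × 1116 ≈ 720.82.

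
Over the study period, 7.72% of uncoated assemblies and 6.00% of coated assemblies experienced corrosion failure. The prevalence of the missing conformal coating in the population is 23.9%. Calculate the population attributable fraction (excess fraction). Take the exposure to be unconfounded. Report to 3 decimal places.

p₁ = 0.0772, p₀ = 0.06.
Overall risk P(Y=1) = π·p₁ + (1−π)·p₀ = 0.239×0.0772 + 0.761×0.06 = 0.064111.
Under exogeneity, PAF = [P(Y=1) − p₀] / P(Y=1).
PAF = (0.064111 − 0.06) / 0.064111 ≈ 0.0641

PAF ≈ 0.064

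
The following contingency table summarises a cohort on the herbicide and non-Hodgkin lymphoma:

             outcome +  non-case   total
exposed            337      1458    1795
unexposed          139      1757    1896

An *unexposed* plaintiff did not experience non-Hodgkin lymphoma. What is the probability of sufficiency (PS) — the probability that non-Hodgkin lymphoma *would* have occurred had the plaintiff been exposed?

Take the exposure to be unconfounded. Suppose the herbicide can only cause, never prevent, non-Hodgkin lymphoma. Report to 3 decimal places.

PS ≈ 0.123

p₁ = P(outcome | exposed) = 337/1795 = 0.18774
p₀ = P(outcome | unexposed) = 139/1896 = 0.073312
Under exogeneity and monotonicity, PS = (p₁ − p₀)/(1 − p₀).
PS = (0.18774 − 0.073312) / 0.92669 ≈ 0.1235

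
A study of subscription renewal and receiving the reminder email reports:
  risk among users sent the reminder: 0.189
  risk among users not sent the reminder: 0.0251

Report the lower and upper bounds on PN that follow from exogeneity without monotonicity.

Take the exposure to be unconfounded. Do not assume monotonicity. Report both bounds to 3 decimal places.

Let p₁ = 0.189, p₀ = 0.0251.
Under exogeneity alone the bounds on PN are max{0,(p₁−p₀)/p₁} ≤ PN ≤ min{1,(1−p₀)/p₁}.
  lower = (p₁ − p₀)/p₁ = 0.1639 / 0.189 ≈ 0.8672
  upper = min{1, (1 − p₀)/p₁} = 0.9749 / 0.189 ≈ 5.1582 → capped at 1

0.867 ≤ PN ≤ 1.000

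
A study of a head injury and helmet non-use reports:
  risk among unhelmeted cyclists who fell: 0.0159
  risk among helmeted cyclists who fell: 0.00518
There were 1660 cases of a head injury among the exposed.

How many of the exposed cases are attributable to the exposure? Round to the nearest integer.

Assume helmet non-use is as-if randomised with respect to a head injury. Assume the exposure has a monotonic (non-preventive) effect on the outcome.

Let p₁ = 0.0159, p₀ = 0.00518.
PN = (p₁ − p₀)/p₁ = (0.0159 − 0.00518) / 0.0159 ≈ 0.67421.
Attributable cases ≈ PN × (exposed cases) = 0.67421 × 1660 ≈ 1119.19.

about 1119 cases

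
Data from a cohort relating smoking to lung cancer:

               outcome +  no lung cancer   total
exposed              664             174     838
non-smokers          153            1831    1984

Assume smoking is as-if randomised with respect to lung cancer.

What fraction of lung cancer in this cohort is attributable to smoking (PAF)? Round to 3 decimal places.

p₁ = P(outcome | exposed) = 664/838 = 0.79236
p₀ = P(outcome | unexposed) = 153/1984 = 0.077117
Exposure prevalence π = 838/2822 = 0.29695; overall risk P(Y=1) = 0.28951.
Under exogeneity, PAF = [P(Y=1) − p₀]/P(Y=1).
PAF = (0.28951 − 0.077117) / 0.28951 ≈ 0.7336

PAF ≈ 0.734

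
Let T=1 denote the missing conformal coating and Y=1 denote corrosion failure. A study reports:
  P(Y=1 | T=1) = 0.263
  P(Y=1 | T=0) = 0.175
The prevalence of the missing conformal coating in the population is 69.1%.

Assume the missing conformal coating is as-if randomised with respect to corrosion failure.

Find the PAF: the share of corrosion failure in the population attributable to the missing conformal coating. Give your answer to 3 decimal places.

Let p₁ = 0.263, p₀ = 0.175.
Overall risk P(Y=1) = π·p₁ + (1−π)·p₀ = 0.691×0.263 + 0.309×0.175 = 0.23581.
Under exogeneity, PAF = [P(Y=1) − p₀] / P(Y=1).
PAF = (0.23581 − 0.175) / 0.23581 ≈ 0.2579

PAF ≈ 0.258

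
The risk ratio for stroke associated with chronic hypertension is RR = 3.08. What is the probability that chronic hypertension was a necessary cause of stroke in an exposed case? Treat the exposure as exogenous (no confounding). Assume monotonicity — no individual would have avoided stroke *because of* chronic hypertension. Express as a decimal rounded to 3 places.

PN ≈ 0.675

Under exogeneity and monotonicity, PN = (RR − 1) / RR = 1 − 1/RR.
PN = (3.08 − 1) / 3.08 = 2.08 / 3.08 ≈ 0.6753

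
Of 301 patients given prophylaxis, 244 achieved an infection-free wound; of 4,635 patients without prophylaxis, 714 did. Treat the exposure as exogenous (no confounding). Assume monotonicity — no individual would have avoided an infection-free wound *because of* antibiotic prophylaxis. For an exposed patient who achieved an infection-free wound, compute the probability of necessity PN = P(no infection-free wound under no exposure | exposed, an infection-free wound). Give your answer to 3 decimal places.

PN ≈ 0.810

p₁ = P(outcome | exposed) = 244/301 = 0.81063
p₀ = P(outcome | unexposed) = 714/4635 = 0.15405
Under exogeneity and monotonicity, PN = (p₁ − p₀) / p₁.
PN = (0.81063 − 0.15405) / 0.81063 = 0.65659 / 0.81063 ≈ 0.8100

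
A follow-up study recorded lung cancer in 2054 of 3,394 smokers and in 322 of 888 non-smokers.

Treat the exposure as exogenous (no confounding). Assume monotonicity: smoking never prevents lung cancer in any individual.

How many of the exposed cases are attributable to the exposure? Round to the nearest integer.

p₁ = P(outcome | exposed) = 2054/3394 = 0.60519
p₀ = P(outcome | unexposed) = 322/888 = 0.36261
PN = (p₁ − p₀)/p₁ = (0.60519 − 0.36261) / 0.60519 ≈ 0.40082.
Attributable cases ≈ PN × (exposed cases) = 0.40082 × 2054 ≈ 823.29.

about 823 cases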